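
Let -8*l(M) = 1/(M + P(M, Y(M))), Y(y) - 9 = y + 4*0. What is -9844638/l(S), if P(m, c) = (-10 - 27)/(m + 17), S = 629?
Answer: 15999387541944/323 ≈ 4.9534e+10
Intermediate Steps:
Y(y) = 9 + y (Y(y) = 9 + (y + 4*0) = 9 + (y + 0) = 9 + y)
P(m, c) = -37/(17 + m)
l(M) = -1/(8*(M - 37/(17 + M)))
-9844638/l(S) = -9844638*8*(-37 + 629*(17 + 629))/(-17 - 1*629) = -9844638*8*(-37 + 629*646)/(-17 - 629) = -9844638/((1/8)*(-646)/(-37 + 406334)) = -9844638/((1/8)*(-646)/406297) = -9844638/((1/8)*(1/406297)*(-646)) = -9844638/(-323/1625188) = -9844638*(-1625188/323) = 15999387541944/323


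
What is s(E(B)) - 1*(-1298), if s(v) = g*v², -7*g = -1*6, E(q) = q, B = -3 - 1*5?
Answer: 9470/7 ≈ 1352.9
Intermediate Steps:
B = -8 (B = -3 - 5 = -8)
g = 6/7 (g = -(-1)*6/7 = -⅐*(-6) = 6/7 ≈ 0.85714)
s(v) = 6*v²/7
s(E(B)) - 1*(-1298) = (6/7)*(-8)² - 1*(-1298) = (6/7)*64 + 1298 = 384/7 + 1298 = 9470/7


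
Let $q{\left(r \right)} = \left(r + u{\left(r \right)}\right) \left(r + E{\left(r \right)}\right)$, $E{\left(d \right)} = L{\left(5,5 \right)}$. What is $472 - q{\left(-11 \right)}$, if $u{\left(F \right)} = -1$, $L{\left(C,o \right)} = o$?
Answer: $400$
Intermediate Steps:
$E{\left(d \right)} = 5$
$q{\left(r \right)} = \left(-1 + r\right) \left(5 + r\right)$ ($q{\left(r \right)} = \left(r - 1\right) \left(r + 5\right) = \left(-1 + r\right) \left(5 + r\right)$)
$472 - q{\left(-11 \right)} = 472 - \left(-5 + \left(-11\right)^{2} + 4 \left(-11\right)\right) = 472 - \left(-5 + 121 - 44\right) = 472 - 72 = 400$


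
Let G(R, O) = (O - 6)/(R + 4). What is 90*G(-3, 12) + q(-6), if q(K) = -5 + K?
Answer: 529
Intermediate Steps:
G(R, O) = (-6 + O)/(4 + R)
90*G(-3, 12) + q(-6) = 90*((-6 + 12)/(4 - 3)) + (-5 - 6) = 90*(6/1) - 11 = 90*(1*6) - 11 = 90*6 - 11 = 540 - 11 = 529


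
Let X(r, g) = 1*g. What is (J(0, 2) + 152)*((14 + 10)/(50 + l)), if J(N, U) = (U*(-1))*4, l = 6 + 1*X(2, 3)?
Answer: 3456/59 ≈ 58.576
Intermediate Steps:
X(r, g) = g
l = 9 (l = 6 + 1*3 = 6 + 3 = 9)
J(N, U) = -4*U (J(N, U) = -U*4 = -4*U)
(J(0, 2) + 152)*((14 + 10)/(50 + l)) = (-4*2 + 152)*((14 + 10)/(50 + 9)) = (-8 + 152)*(24/59) = 144*(24*(1/59)) = 144*(24/59) = 3456/59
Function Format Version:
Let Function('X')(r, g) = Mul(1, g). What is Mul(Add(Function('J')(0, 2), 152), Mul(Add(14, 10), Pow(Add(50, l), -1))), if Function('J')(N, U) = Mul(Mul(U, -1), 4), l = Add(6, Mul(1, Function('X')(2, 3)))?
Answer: Rational(3456, 59) ≈ 58.576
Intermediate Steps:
Function('X')(r, g) = g
l = 9 (l = Add(6, Mul(1, 3)) = Add(6, 3) = 9)
Function('J')(N, U) = Mul(-4, U) (Function('J')(N, U) = Mul(Mul(-1, U), 4) = Mul(-4, U))
Mul(Add(Function('J')(0, 2), 152), Mul(Add(14, 10), Pow(Add(50, l), -1))) = Mul(Add(Mul(-4, 2), 152), Mul(Add(14, 10), Pow(Add(50, 9), -1))) = Mul(Add(-8, 152), Mul(24, Pow(59, -1))) = Mul(144, Mul(24, Rational(1, 59))) = Mul(144, Rational(24, 59)) = Rational(3456, 59)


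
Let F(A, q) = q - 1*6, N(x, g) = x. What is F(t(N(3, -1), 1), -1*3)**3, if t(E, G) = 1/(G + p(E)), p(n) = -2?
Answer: -729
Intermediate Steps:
t(E, G) = 1/(-2 + G) (t(E, G) = 1/(G - 2) = 1/(-2 + G))
F(A, q) = -6 + q (F(A, q) = q - 6 = -6 + q)
F(t(N(3, -1), 1), -1*3)**3 = (-6 - 1*3)**3 = (-6 - 3)**3 = (-9)**3 = -729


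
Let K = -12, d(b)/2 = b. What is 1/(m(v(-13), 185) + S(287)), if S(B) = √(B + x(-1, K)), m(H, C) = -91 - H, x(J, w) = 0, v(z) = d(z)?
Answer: -65/3938 - √287/3938 ≈ -0.020808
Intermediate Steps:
d(b) = 2*b
v(z) = 2*z
S(B) = √B (S(B) = √(B + 0) = √B)
1/(m(v(-13), 185) + S(287)) = 1/((-91 - 2*(-13)) + √287) = 1/((-91 - 1*(-26)) + √287) = 1/((-91 + 26) + √287) = 1/(-65 + √287)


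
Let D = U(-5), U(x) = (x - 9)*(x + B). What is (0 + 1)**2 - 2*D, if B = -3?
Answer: -223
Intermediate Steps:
U(x) = (-9 + x)*(-3 + x) (U(x) = (x - 9)*(x - 3) = (-9 + x)*(-3 + x))
D = 112 (D = 27 + (-5)**2 - 12*(-5) = 27 + 25 + 60 = 112)
(0 + 1)**2 - 2*D = (0 + 1)**2 - 2*112 = 1**2 - 224 = 1 - 224 = -223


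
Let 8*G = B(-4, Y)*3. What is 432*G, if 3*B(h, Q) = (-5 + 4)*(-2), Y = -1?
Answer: 108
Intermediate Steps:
B(h, Q) = 2/3 (B(h, Q) = ((-5 + 4)*(-2))/3 = (-1*(-2))/3 = (1/3)*2 = 2/3)
G = 1/4 (G = ((2/3)*3)/8 = (1/8)*2 = 1/4 ≈ 0.25000)
432*G = 432*(1/4) = 108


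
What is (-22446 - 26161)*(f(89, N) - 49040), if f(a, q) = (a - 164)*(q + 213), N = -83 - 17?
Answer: 2795631605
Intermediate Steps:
N = -100
f(a, q) = (-164 + a)*(213 + q)
(-22446 - 26161)*(f(89, N) - 49040) = (-22446 - 26161)*((-34932 - 164*(-100) + 213*89 + 89*(-100)) - 49040) = -48607*((-34932 + 16400 + 18957 - 8900) - 49040) = -48607*(-8475 - 49040) = -48607*(-57515) = 2795631605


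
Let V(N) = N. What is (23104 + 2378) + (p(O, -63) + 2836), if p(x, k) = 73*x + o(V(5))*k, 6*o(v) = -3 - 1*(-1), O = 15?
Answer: 29434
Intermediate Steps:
o(v) = -⅓ (o(v) = (-3 - 1*(-1))/6 = (-3 + 1)/6 = (⅙)*(-2) = -⅓)
p(x, k) = 73*x - k/3
(23104 + 2378) + (p(O, -63) + 2836) = (23104 + 2378) + ((73*15 - ⅓*(-63)) + 2836) = 25482 + ((1095 + 21) + 2836) = 25482 + (1116 + 2836) = 25482 + 3952 = 29434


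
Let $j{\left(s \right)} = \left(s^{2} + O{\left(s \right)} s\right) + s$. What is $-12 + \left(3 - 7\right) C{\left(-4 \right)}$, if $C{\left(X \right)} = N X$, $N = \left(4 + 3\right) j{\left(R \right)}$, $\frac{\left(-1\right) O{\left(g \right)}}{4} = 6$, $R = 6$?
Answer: $-11436$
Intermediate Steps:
$O{\left(g \right)} = -24$ ($O{\left(g \right)} = \left(-4\right) 6 = -24$)
$j{\left(s \right)} = s^{2} - 23 s$ ($j{\left(s \right)} = \left(s^{2} - 24 s\right) + s = s^{2} - 23 s$)
$N = -714$ ($N = \left(4 + 3\right) 6 \left(-23 + 6\right) = 7 \cdot 6 \left(-17\right) = 7 \left(-102\right) = -714$)
$C{\left(X \right)} = - 714 X$
$-12 + \left(3 - 7\right) C{\left(-4 \right)} = -12 + \left(3 - 7\right) \left(\left(-714\right) \left(-4\right)\right) = -12 + \left(3 - 7\right) 2856 = -12 - 11424 = -11436$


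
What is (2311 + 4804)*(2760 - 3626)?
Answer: -6161590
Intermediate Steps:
(2311 + 4804)*(2760 - 3626) = 7115*(-866) = -6161590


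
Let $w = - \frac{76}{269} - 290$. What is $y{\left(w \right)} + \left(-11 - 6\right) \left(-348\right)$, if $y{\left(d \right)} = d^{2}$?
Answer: $\frac{6525511072}{72361} \approx 90180.0$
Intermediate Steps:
$w = - \frac{78086}{269}$ ($w = \left(-76\right) \frac{1}{269} - 290 = - \frac{76}{269} - 290 = - \frac{78086}{269} \approx -290.28$)
$y{\left(w \right)} + \left(-11 - 6\right) \left(-348\right) = \left(- \frac{78086}{269}\right)^{2} + \left(-11 - 6\right) \left(-348\right) = \frac{6097423396}{72361} - -5916 = \frac{6097423396}{72361} + 5916 = \frac{6525511072}{72361}$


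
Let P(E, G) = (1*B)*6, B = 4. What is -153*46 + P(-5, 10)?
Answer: -7014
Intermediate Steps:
P(E, G) = 24 (P(E, G) = (1*4)*6 = 4*6 = 24)
-153*46 + P(-5, 10) = -153*46 + 24 = -7038 + 24 = -7014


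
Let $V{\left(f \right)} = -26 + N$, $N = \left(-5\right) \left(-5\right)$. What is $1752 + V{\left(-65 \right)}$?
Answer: $1751$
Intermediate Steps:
$N = 25$
$V{\left(f \right)} = -1$ ($V{\left(f \right)} = -26 + 25 = -1$)
$1752 + V{\left(-65 \right)} = 1752 - 1 = 1751$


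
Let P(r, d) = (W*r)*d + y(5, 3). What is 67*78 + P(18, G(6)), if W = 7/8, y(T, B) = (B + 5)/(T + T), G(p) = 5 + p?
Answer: 108001/20 ≈ 5400.0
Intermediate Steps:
y(T, B) = (5 + B)/(2*T) (y(T, B) = (5 + B)/((2*T)) = (5 + B)*(1/(2*T)) = (5 + B)/(2*T))
W = 7/8 (W = 7*(1/8) = 7/8 ≈ 0.87500)
P(r, d) = 4/5 + 7*d*r/8 (P(r, d) = (7*r/8)*d + (1/2)*(5 + 3)/5 = 7*d*r/8 + (1/2)*(1/5)*8 = 7*d*r/8 + 4/5 = 4/5 + 7*d*r/8)
67*78 + P(18, G(6)) = 67*78 + (4/5 + (7/8)*(5 + 6)*18) = 5226 + (4/5 + (7/8)*11*18) = 5226 + (4/5 + 693/4) = 5226 + 3481/20 = 108001/20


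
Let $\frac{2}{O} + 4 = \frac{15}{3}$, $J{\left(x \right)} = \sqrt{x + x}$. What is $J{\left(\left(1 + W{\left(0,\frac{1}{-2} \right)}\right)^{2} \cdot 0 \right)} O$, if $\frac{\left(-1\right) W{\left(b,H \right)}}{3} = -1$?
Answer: $0$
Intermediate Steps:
$W{\left(b,H \right)} = 3$ ($W{\left(b,H \right)} = \left(-3\right) \left(-1\right) = 3$)
$J{\left(x \right)} = \sqrt{2} \sqrt{x}$ ($J{\left(x \right)} = \sqrt{2 x} = \sqrt{2} \sqrt{x}$)
$O = 2$ ($O = \frac{2}{-4 + \frac{15}{3}} = \frac{2}{-4 + 15 \cdot \frac{1}{3}} = \frac{2}{-4 + 5} = \frac{2}{1} = 2 \cdot 1 = 2$)
$J{\left(\left(1 + W{\left(0,\frac{1}{-2} \right)}\right)^{2} \cdot 0 \right)} O = \sqrt{2} \sqrt{\left(1 + 3\right)^{2} \cdot 0} \cdot 2 = \sqrt{2} \sqrt{4^{2} \cdot 0} \cdot 2 = \sqrt{2} \sqrt{16 \cdot 0} \cdot 2 = \sqrt{2} \sqrt{0} \cdot 2 = \sqrt{2} \cdot 0 \cdot 2 = 0 \cdot 2 = 0$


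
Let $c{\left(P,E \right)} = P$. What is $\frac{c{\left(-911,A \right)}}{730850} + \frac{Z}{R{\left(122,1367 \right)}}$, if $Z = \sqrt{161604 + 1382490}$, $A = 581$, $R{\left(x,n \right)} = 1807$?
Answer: $- \frac{911}{730850} + \frac{3 \sqrt{171566}}{1807} \approx 0.68642$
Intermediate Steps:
$Z = 3 \sqrt{171566}$ ($Z = \sqrt{1544094} = 3 \sqrt{171566} \approx 1242.6$)
$\frac{c{\left(-911,A \right)}}{730850} + \frac{Z}{R{\left(122,1367 \right)}} = - \frac{911}{730850} + \frac{3 \sqrt{171566}}{1807}$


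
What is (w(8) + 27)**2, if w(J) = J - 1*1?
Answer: 1156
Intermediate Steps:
w(J) = -1 + J (w(J) = J - 1 = -1 + J)
(w(8) + 27)**2 = ((-1 + 8) + 27)**2 = (7 + 27)**2 = 34**2 = 1156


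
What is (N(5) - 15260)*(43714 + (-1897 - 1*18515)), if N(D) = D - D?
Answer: -355588520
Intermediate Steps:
N(D) = 0
(N(5) - 15260)*(43714 + (-1897 - 1*18515)) = (0 - 15260)*(43714 + (-1897 - 1*18515)) = -15260*(43714 + (-1897 - 18515)) = -15260*(43714 - 20412) = -15260*23302 = -355588520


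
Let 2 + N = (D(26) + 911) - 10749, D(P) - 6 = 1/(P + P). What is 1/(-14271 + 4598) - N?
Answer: 4946452939/502996 ≈ 9834.0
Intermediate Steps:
D(P) = 6 + 1/(2*P) (D(P) = 6 + 1/(P + P) = 6 + 1/(2*P))
N = -511367/52 (N = -2 + (((6 + (½)/26) + 911) - 10749) = -2 + (((6 + (½)*(1/26)) + 911) - 10749) = -2 + (((6 + 1/52) + 911) - 10749) = -2 + ((313/52 + 911) - 10749) = -2 + (47685/52 - 10749) = -2 - 511263/52 = -511367/52 ≈ -9834.0)
1/(-14271 + 4598) - N = 1/(-14271 + 4598) - 1*(-511367/52) = 1/(-9673) + 511367/52 = -1/9673 + 511367/52 = 4946452939/502996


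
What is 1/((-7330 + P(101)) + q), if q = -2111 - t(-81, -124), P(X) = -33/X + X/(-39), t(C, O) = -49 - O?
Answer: -3939/37495012 ≈ -0.00010505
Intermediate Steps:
P(X) = -33/X - X/39 (P(X) = -33/X + X*(-1/39) = -33/X - X/39)
q = -2186 (q = -2111 - (-49 - 1*(-124)) = -2111 - (-49 + 124) = -2111 - 1*75 = -2111 - 75 = -2186)
1/((-7330 + P(101)) + q) = 1/((-7330 + (-33/101 - 1/39*101)) - 2186) = 1/((-7330 + (-33*1/101 - 101/39)) - 2186) = 1/((-7330 + (-33/101 - 101/39)) - 2186) = 1/((-7330 - 11488/3939) - 2186) = 1/(-28884358/3939 - 2186) = 1/(-37495012/3939) = -3939/37495012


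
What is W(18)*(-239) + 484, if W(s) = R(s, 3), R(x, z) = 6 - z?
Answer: -233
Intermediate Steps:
W(s) = 3 (W(s) = 6 - 1*3 = 6 - 3 = 3)
W(18)*(-239) + 484 = 3*(-239) + 484 = -717 + 484 = -233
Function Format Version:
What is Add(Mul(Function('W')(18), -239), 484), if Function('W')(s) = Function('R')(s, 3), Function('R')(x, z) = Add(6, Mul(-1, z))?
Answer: -233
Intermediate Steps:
Function('W')(s) = 3 (Function('W')(s) = Add(6, Mul(-1, 3)) = Add(6, -3) = 3)
Add(Mul(Function('W')(18), -239), 484) = Add(Mul(3, -239), 484) = Add(-717, 484) = -233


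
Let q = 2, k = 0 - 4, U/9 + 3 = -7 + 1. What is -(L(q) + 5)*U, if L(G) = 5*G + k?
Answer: 891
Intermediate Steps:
U = -81 (U = -27 + 9*(-7 + 1) = -27 + 9*(-6) = -27 - 54 = -81)
k = -4
L(G) = -4 + 5*G (L(G) = 5*G - 4 = -4 + 5*G)
-(L(q) + 5)*U = -((-4 + 5*2) + 5)*(-81) = -((-4 + 10) + 5)*(-81) = -(6 + 5)*(-81) = -11*(-81) = -1*(-891) = 891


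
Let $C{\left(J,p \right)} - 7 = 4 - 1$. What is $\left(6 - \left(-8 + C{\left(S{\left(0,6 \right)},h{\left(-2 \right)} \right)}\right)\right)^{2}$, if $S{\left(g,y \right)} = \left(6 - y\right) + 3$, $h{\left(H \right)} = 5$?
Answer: $16$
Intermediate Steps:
$S{\left(g,y \right)} = 9 - y$
$C{\left(J,p \right)} = 10$ ($C{\left(J,p \right)} = 7 + \left(4 - 1\right) = 7 + 3 = 10$)
$\left(6 - \left(-8 + C{\left(S{\left(0,6 \right)},h{\left(-2 \right)} \right)}\right)\right)^{2} = \left(6 + \left(\left(6 - -2\right) - 10\right)\right)^{2} = \left(6 + \left(\left(6 + 2\right) - 10\right)\right)^{2} = \left(6 + \left(8 - 10\right)\right)^{2} = \left(6 - 2\right)^{2} = 4^{2} = 16$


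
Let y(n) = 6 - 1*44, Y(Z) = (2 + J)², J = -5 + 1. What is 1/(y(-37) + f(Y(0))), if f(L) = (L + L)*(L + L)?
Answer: 1/26 ≈ 0.038462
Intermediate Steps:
J = -4
Y(Z) = 4 (Y(Z) = (2 - 4)² = (-2)² = 4)
y(n) = -38 (y(n) = 6 - 44 = -38)
f(L) = 4*L² (f(L) = (2*L)*(2*L) = 4*L²)
1/(y(-37) + f(Y(0))) = 1/(-38 + 4*4²) = 1/(-38 + 4*16) = 1/(-38 + 64) = 1/26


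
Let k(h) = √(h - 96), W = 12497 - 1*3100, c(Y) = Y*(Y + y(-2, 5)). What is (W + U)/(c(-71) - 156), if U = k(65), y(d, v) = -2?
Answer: 9397/5027 + I*√31/5027 ≈ 1.8693 + 0.0011076*I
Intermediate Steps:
c(Y) = Y*(-2 + Y) (c(Y) = Y*(Y - 2) = Y*(-2 + Y))
W = 9397 (W = 12497 - 3100 = 9397)
k(h) = √(-96 + h)
U = I*√31 (U = √(-96 + 65) = √(-31) = I*√31 ≈ 5.5678*I)
(W + U)/(c(-71) - 156) = (9397 + I*√31)/(-71*(-2 - 71) - 156) = (9397 + I*√31)/(-71*(-73) - 156) = (9397 + I*√31)/(5183 - 156) = (9397 + I*√31)/5027 = (9397 + I*√31)*(1/5027) = 9397/5027 + I*√31/5027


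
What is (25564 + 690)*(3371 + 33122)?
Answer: 958087222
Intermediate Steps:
(25564 + 690)*(3371 + 33122) = 26254*36493 = 958087222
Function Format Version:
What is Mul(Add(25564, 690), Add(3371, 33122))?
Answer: 958087222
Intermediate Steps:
Mul(Add(25564, 690), Add(3371, 33122)) = Mul(26254, 36493) = 958087222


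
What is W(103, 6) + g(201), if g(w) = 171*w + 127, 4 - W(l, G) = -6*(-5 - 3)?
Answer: 34454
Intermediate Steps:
W(l, G) = -44 (W(l, G) = 4 - (-6)*(-5 - 3) = 4 - (-6)*(-8) = 4 - 1*48 = 4 - 48 = -44)
g(w) = 127 + 171*w
W(103, 6) + g(201) = -44 + (127 + 171*201) = -44 + (127 + 34371) = -44 + 34498 = 34454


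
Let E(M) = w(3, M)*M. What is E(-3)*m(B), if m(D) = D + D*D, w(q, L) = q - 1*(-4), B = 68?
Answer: -98532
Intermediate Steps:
w(q, L) = 4 + q (w(q, L) = q + 4 = 4 + q)
m(D) = D + D**2
E(M) = 7*M (E(M) = (4 + 3)*M = 7*M)
E(-3)*m(B) = (7*(-3))*(68*(1 + 68)) = -1428*69 = -21*4692 = -98532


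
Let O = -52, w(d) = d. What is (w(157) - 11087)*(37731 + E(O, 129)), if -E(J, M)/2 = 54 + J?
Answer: -412356110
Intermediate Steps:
E(J, M) = -108 - 2*J (E(J, M) = -2*(54 + J) = -108 - 2*J)
(w(157) - 11087)*(37731 + E(O, 129)) = (157 - 11087)*(37731 + (-108 - 2*(-52))) = -10930*(37731 + (-108 + 104)) = -10930*(37731 - 4) = -10930*37727 = -412356110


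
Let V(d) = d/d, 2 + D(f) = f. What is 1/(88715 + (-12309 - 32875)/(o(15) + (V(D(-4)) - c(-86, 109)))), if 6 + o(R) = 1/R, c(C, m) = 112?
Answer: 877/78141935 ≈ 1.1223e-5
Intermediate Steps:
D(f) = -2 + f
o(R) = -6 + 1/R
V(d) = 1
1/(88715 + (-12309 - 32875)/(o(15) + (V(D(-4)) - c(-86, 109)))) = 1/(88715 + (-12309 - 32875)/((-6 + 1/15) + (1 - 1*112))) = 1/(88715 - 45184/((-6 + 1/15) + (1 - 112))) = 1/(88715 - 45184/(-89/15 - 111)) = 1/(88715 - 45184/(-1754/15)) = 1/(88715 - 45184*(-15/1754)) = 1/(88715 + 338880/877) = 1/(78141935/877) = 877/78141935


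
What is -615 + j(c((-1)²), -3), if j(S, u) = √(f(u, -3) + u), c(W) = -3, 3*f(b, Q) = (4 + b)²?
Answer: -615 + 2*I*√6/3 ≈ -615.0 + 1.633*I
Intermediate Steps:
f(b, Q) = (4 + b)²/3
j(S, u) = √(u + (4 + u)²/3) (j(S, u) = √((4 + u)²/3 + u) = √(u + (4 + u)²/3))
-615 + j(c((-1)²), -3) = -615 + √(3*(4 - 3)² + 9*(-3))/3 = -615 + √(3*1² - 27)/3 = -615 + √(3*1 - 27)/3 = -615 + √(3 - 27)/3 = -615 + √(-24)/3 = -615 + (2*I*√6)/3 = -615 + 2*I*√6/3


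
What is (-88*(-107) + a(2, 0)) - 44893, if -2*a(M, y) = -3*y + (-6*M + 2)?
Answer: -35472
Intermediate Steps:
a(M, y) = -1 + 3*M + 3*y/2 (a(M, y) = -(-3*y + (-6*M + 2))/2 = -(-3*y + (2 - 6*M))/2 = -(2 - 6*M - 3*y)/2 = -1 + 3*M + 3*y/2)
(-88*(-107) + a(2, 0)) - 44893 = (-88*(-107) + (-1 + 3*2 + (3/2)*0)) - 44893 = (9416 + (-1 + 6 + 0)) - 44893 = (9416 + 5) - 44893 = 9421 - 44893 = -35472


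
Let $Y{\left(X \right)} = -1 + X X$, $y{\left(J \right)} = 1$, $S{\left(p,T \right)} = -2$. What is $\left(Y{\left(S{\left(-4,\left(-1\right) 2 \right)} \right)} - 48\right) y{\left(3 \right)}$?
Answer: $-45$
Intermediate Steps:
$Y{\left(X \right)} = -1 + X^{2}$
$\left(Y{\left(S{\left(-4,\left(-1\right) 2 \right)} \right)} - 48\right) y{\left(3 \right)} = \left(\left(-1 + \left(-2\right)^{2}\right) - 48\right) 1 = \left(\left(-1 + 4\right) - 48\right) 1 = \left(3 - 48\right) 1 = \left(-45\right) 1 = -45$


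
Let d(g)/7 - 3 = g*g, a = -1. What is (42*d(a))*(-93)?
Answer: -109368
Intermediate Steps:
d(g) = 21 + 7*g² (d(g) = 21 + 7*(g*g) = 21 + 7*g²)
(42*d(a))*(-93) = (42*(21 + 7*(-1)²))*(-93) = (42*(21 + 7*1))*(-93) = (42*(21 + 7))*(-93) = (42*28)*(-93) = 1176*(-93) = -109368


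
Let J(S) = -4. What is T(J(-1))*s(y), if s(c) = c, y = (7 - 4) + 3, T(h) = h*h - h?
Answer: 120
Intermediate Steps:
T(h) = h**2 - h
y = 6 (y = 3 + 3 = 6)
T(J(-1))*s(y) = -4*(-1 - 4)*6 = -4*(-5)*6 = 20*6 = 120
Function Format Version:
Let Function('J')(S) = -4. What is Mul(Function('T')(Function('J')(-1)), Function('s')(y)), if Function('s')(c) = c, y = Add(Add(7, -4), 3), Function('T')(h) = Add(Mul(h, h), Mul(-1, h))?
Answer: 120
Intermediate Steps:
Function('T')(h) = Add(Pow(h, 2), Mul(-1, h))
y = 6 (y = Add(3, 3) = 6)
Mul(Function('T')(Function('J')(-1)), Function('s')(y)) = Mul(Mul(-4, Add(-1, -4)), 6) = Mul(Mul(-4, -5), 6) = Mul(20, 6) = 120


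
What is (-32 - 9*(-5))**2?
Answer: 169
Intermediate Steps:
(-32 - 9*(-5))**2 = (-32 + 45)**2 = 13**2 = 169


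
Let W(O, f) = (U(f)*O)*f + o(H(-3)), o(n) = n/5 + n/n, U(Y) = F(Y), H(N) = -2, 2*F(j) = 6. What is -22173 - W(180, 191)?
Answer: -626568/5 ≈ -1.2531e+5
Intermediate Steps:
F(j) = 3 (F(j) = (1/2)*6 = 3)
U(Y) = 3
o(n) = 1 + n/5 (o(n) = n*(1/5) + 1 = n/5 + 1 = 1 + n/5)
W(O, f) = 3/5 + 3*O*f (W(O, f) = (3*O)*f + (1 + (1/5)*(-2)) = 3*O*f + (1 - 2/5) = 3*O*f + 3/5 = 3/5 + 3*O*f)
-22173 - W(180, 191) = -22173 - (3/5 + 3*180*191) = -22173 - (3/5 + 103140) = -22173 - 1*515703/5 = -22173 - 515703/5 = -626568/5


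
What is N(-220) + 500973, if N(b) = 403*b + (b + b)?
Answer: 411873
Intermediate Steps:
N(b) = 405*b (N(b) = 403*b + 2*b = 405*b)
N(-220) + 500973 = 405*(-220) + 500973 = -89100 + 500973 = 411873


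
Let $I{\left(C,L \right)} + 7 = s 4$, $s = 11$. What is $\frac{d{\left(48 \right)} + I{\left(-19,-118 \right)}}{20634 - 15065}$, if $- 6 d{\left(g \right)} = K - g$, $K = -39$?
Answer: $\frac{103}{11138} \approx 0.0092476$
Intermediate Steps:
$I{\left(C,L \right)} = 37$ ($I{\left(C,L \right)} = -7 + 11 \cdot 4 = -7 + 44 = 37$)
$d{\left(g \right)} = \frac{13}{2} + \frac{g}{6}$ ($d{\left(g \right)} = - \frac{-39 - g}{6} = \frac{13}{2} + \frac{g}{6}$)
$\frac{d{\left(48 \right)} + I{\left(-19,-118 \right)}}{20634 - 15065} = \frac{\left(\frac{13}{2} + \frac{1}{6} \cdot 48\right) + 37}{20634 - 15065} = \frac{\left(\frac{13}{2} + 8\right) + 37}{5569} = \left(\frac{29}{2} + 37\right) \frac{1}{5569} = \frac{103}{2} \cdot \frac{1}{5569} = \frac{103}{11138}$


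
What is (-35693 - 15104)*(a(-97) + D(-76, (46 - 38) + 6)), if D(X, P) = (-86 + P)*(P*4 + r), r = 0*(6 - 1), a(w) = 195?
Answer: 194908089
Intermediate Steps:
r = 0 (r = 0*5 = 0)
D(X, P) = 4*P*(-86 + P) (D(X, P) = (-86 + P)*(P*4 + 0) = (-86 + P)*(4*P + 0) = (-86 + P)*(4*P) = 4*P*(-86 + P))
(-35693 - 15104)*(a(-97) + D(-76, (46 - 38) + 6)) = (-35693 - 15104)*(195 + 4*((46 - 38) + 6)*(-86 + ((46 - 38) + 6))) = -50797*(195 + 4*(8 + 6)*(-86 + (8 + 6))) = -50797*(195 + 4*14*(-86 + 14)) = -50797*(195 + 4*14*(-72)) = -50797*(195 - 4032) = -50797*(-3837) = 194908089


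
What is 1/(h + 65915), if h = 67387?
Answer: 1/133302 ≈ 7.5018e-6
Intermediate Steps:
1/(h + 65915) = 1/(67387 + 65915) = 1/133302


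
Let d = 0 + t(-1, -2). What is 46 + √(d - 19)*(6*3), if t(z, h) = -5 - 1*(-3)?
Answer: 46 + 18*I*√21 ≈ 46.0 + 82.486*I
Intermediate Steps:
t(z, h) = -2 (t(z, h) = -5 + 3 = -2)
d = -2 (d = 0 - 2 = -2)
46 + √(d - 19)*(6*3) = 46 + √(-2 - 19)*(6*3) = 46 + √(-21)*18 = 46 + (I*√21)*18 = 46 + 18*I*√21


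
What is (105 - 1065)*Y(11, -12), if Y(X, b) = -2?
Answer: 1920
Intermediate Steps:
(105 - 1065)*Y(11, -12) = (105 - 1065)*(-2) = -960*(-2) = 1920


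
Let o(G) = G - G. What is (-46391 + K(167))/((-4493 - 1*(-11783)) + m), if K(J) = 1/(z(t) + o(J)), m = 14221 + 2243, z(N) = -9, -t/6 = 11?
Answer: -208760/106893 ≈ -1.9530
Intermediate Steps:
t = -66 (t = -6*11 = -66)
o(G) = 0
m = 16464
K(J) = -⅑ (K(J) = 1/(-9 + 0) = 1/(-9) = -⅑)
(-46391 + K(167))/((-4493 - 1*(-11783)) + m) = (-46391 - ⅑)/((-4493 - 1*(-11783)) + 16464) = -417520/(9*((-4493 + 11783) + 16464)) = -417520/(9*(7290 + 16464)) = -417520/9/23754 = -417520/9*1/23754 = -208760/106893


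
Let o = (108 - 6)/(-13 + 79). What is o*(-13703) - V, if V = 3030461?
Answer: -33568022/11 ≈ -3.0516e+6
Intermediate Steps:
o = 17/11 (o = 102/66 = 102*(1/66) = 17/11 ≈ 1.5455)
o*(-13703) - V = (17/11)*(-13703) - 1*3030461 = -232951/11 - 3030461 = -33568022/11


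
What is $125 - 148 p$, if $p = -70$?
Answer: $10485$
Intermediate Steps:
$125 - 148 p = 125 - -10360 = 125 + 10360 = 10485$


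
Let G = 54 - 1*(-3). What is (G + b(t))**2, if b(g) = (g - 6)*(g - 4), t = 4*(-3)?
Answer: 119025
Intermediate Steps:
t = -12
G = 57 (G = 54 + 3 = 57)
b(g) = (-6 + g)*(-4 + g)
(G + b(t))**2 = (57 + (24 + (-12)**2 - 10*(-12)))**2 = (57 + (24 + 144 + 120))**2 = (57 + 288)**2 = 345**2 = 119025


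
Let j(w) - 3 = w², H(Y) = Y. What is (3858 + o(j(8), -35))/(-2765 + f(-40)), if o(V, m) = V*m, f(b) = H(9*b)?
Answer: -1513/3125 ≈ -0.48416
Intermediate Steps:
f(b) = 9*b
j(w) = 3 + w²
(3858 + o(j(8), -35))/(-2765 + f(-40)) = (3858 + (3 + 8²)*(-35))/(-2765 + 9*(-40)) = (3858 + (3 + 64)*(-35))/(-2765 - 360) = (3858 + 67*(-35))/(-3125) = (3858 - 2345)*(-1/3125) = 1513*(-1/3125) = -1513/3125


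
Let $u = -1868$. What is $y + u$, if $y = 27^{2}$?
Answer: $-1139$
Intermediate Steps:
$y = 729$
$y + u = 729 - 1868 = -1139$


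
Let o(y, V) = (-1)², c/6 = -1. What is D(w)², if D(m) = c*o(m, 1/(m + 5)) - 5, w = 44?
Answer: 121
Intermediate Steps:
c = -6 (c = 6*(-1) = -6)
o(y, V) = 1
D(m) = -11 (D(m) = -6*1 - 5 = -6 - 5 = -11)
D(w)² = (-11)² = 121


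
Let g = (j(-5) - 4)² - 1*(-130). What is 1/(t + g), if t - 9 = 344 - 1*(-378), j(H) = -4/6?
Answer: 9/7945 ≈ 0.0011328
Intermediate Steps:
j(H) = -⅔ (j(H) = -4*⅙ = -⅔)
t = 731 (t = 9 + (344 - 1*(-378)) = 9 + (344 + 378) = 9 + 722 = 731)
g = 1366/9 (g = (-⅔ - 4)² - 1*(-130) = (-14/3)² + 130 = 196/9 + 130 = 1366/9 ≈ 151.78)
1/(t + g) = 1/(731 + 1366/9) = 1/(7945/9) = 9/7945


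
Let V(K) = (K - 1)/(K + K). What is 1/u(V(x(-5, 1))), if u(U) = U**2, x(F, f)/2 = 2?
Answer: 64/9 ≈ 7.1111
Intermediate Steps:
x(F, f) = 4 (x(F, f) = 2*2 = 4)
V(K) = (-1 + K)/(2*K) (V(K) = (-1 + K)/((2*K)) = (-1 + K)*(1/(2*K)) = (-1 + K)/(2*K))
1/u(V(x(-5, 1))) = 1/(((1/2)*(-1 + 4)/4)**2) = 1/(((1/2)*(1/4)*3)**2) = 1/((3/8)**2) = 1/(9/64) = 64/9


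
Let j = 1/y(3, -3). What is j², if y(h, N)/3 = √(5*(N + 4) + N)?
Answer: 1/18 ≈ 0.055556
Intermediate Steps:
y(h, N) = 3*√(20 + 6*N) (y(h, N) = 3*√(5*(N + 4) + N) = 3*√(5*(4 + N) + N) = 3*√((20 + 5*N) + N) = 3*√(20 + 6*N))
j = √2/6 (j = 1/(3*√(20 + 6*(-3))) = 1/(3*√(20 - 18)) = 1/(3*√2) = √2/6 ≈ 0.23570)
j² = (√2/6)² = 1/18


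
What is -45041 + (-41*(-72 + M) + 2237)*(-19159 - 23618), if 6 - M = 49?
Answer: -297430745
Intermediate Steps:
M = -43 (M = 6 - 1*49 = 6 - 49 = -43)
-45041 + (-41*(-72 + M) + 2237)*(-19159 - 23618) = -45041 + (-41*(-72 - 43) + 2237)*(-19159 - 23618) = -45041 + (-41*(-115) + 2237)*(-42777) = -45041 + (4715 + 2237)*(-42777) = -45041 + 6952*(-42777) = -45041 - 297385704 = -297430745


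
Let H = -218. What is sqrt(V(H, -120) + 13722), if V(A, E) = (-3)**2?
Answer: sqrt(13731) ≈ 117.18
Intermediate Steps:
V(A, E) = 9
sqrt(V(H, -120) + 13722) = sqrt(9 + 13722) = sqrt(13731)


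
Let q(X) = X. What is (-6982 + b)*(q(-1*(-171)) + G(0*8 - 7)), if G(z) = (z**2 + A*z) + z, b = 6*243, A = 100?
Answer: 2690188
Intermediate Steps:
b = 1458
G(z) = z**2 + 101*z (G(z) = (z**2 + 100*z) + z = z**2 + 101*z)
(-6982 + b)*(q(-1*(-171)) + G(0*8 - 7)) = (-6982 + 1458)*(-1*(-171) + (0*8 - 7)*(101 + (0*8 - 7))) = -5524*(171 + (0 - 7)*(101 + (0 - 7))) = -5524*(171 - 7*(101 - 7)) = -5524*(171 - 7*94) = -5524*(171 - 658) = -5524*(-487) = 2690188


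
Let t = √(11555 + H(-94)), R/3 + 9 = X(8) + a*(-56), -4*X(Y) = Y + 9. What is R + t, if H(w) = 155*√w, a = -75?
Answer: 50241/4 + √(11555 + 155*I*√94) ≈ 12668.0 + 6.9754*I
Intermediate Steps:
X(Y) = -9/4 - Y/4 (X(Y) = -(Y + 9)/4 = -(9 + Y)/4 = -9/4 - Y/4)
R = 50241/4 (R = -27 + 3*((-9/4 - ¼*8) - 75*(-56)) = -27 + 3*((-9/4 - 2) + 4200) = -27 + 3*(-17/4 + 4200) = -27 + 3*(16783/4) = -27 + 50349/4 = 50241/4 ≈ 12560.)
t = √(11555 + 155*I*√94) (t = √(11555 + 155*√(-94)) = √(11555 + 155*(I*√94)) = √(11555 + 155*I*√94) ≈ 107.72 + 6.9754*I)
R + t = 50241/4 + √(11555 + 155*I*√94)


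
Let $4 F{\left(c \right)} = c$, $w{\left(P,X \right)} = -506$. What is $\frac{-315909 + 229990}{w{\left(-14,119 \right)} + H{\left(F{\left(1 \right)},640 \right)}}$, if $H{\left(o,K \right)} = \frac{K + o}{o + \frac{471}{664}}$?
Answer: $- \frac{4210031}{7908} \approx -532.38$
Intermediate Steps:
$F{\left(c \right)} = \frac{c}{4}$
$H{\left(o,K \right)} = \frac{K + o}{\frac{471}{664} + o}$ ($H{\left(o,K \right)} = \frac{K + o}{o + 471 \cdot \frac{1}{664}} = \frac{K + o}{o + \frac{471}{664}} = \frac{K + o}{\frac{471}{664} + o}$)
$\frac{-315909 + 229990}{w{\left(-14,119 \right)} + H{\left(F{\left(1 \right)},640 \right)}} = \frac{-315909 + 229990}{-506 + \frac{664 \left(640 + \frac{1}{4} \cdot 1\right)}{471 + 664 \cdot \frac{1}{4} \cdot 1}} = - \frac{85919}{-506 + \frac{664 \left(640 + \frac{1}{4}\right)}{471 + 664 \cdot \frac{1}{4}}} = - \frac{85919}{-506 + 664 \frac{1}{471 + 166} \cdot \frac{2561}{4}} = - \frac{85919}{-506 + 664 \cdot \frac{1}{637} \cdot \frac{2561}{4}} = - \frac{85919}{-506 + \frac{32702}{49}} = - \frac{85919}{\frac{7908}{49}} = \left(-85919\right) \frac{49}{7908} = - \frac{4210031}{7908}$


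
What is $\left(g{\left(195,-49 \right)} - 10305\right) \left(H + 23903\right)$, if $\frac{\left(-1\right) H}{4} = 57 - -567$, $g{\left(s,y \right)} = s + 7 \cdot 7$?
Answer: $-215375827$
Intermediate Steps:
$g{\left(s,y \right)} = 49 + s$ ($g{\left(s,y \right)} = s + 49 = 49 + s$)
$H = -2496$ ($H = - 4 \left(57 - -567\right) = - 4 \left(57 + 567\right) = \left(-4\right) 624 = -2496$)
$\left(g{\left(195,-49 \right)} - 10305\right) \left(H + 23903\right) = \left(\left(49 + 195\right) - 10305\right) \left(-2496 + 23903\right) = \left(244 - 10305\right) 21407 = \left(-10061\right) 21407 = -215375827$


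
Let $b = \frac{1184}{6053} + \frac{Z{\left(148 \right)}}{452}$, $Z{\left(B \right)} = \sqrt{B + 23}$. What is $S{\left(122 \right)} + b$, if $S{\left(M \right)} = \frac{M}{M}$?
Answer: $\frac{7237}{6053} + \frac{3 \sqrt{19}}{452} \approx 1.2245$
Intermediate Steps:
$S{\left(M \right)} = 1$
$Z{\left(B \right)} = \sqrt{23 + B}$
$b = \frac{1184}{6053} + \frac{3 \sqrt{19}}{452}$ ($b = \frac{1184}{6053} + \frac{\sqrt{23 + 148}}{452} = 1184 \cdot \frac{1}{6053} + \sqrt{171} \cdot \frac{1}{452} = \frac{1184}{6053} + 3 \sqrt{19} \cdot \frac{1}{452} = \frac{1184}{6053} + \frac{3 \sqrt{19}}{452} \approx 0.22454$)
$S{\left(122 \right)} + b = 1 + \left(\frac{1184}{6053} + \frac{3 \sqrt{19}}{452}\right) = \frac{7237}{6053} + \frac{3 \sqrt{19}}{452}$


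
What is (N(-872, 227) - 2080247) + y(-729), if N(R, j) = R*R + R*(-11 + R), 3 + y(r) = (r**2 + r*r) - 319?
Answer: 512673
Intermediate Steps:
y(r) = -322 + 2*r**2 (y(r) = -3 + ((r**2 + r*r) - 319) = -3 + ((r**2 + r**2) - 319) = -3 + (2*r**2 - 319) = -3 + (-319 + 2*r**2) = -322 + 2*r**2)
N(R, j) = R**2 + R*(-11 + R)
(N(-872, 227) - 2080247) + y(-729) = (-872*(-11 + 2*(-872)) - 2080247) + (-322 + 2*(-729)**2) = (-872*(-11 - 1744) - 2080247) + (-322 + 2*531441) = (-872*(-1755) - 2080247) + (-322 + 1062882) = (1530360 - 2080247) + 1062560 = -549887 + 1062560 = 512673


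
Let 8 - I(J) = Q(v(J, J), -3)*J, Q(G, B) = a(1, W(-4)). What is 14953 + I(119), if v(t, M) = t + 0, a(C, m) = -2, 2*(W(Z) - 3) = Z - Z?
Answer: 15199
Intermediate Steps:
W(Z) = 3 (W(Z) = 3 + (Z - Z)/2 = 3 + (1/2)*0 = 3 + 0 = 3)
v(t, M) = t
Q(G, B) = -2
I(J) = 8 + 2*J (I(J) = 8 - (-2)*J = 8 + 2*J)
14953 + I(119) = 14953 + (8 + 2*119) = 14953 + (8 + 238) = 14953 + 246 = 15199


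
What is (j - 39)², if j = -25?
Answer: 4096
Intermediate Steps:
(j - 39)² = (-25 - 39)² = (-64)² = 4096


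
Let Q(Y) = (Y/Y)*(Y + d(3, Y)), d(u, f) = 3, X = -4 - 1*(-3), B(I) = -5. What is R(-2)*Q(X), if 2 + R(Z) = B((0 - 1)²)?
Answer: -14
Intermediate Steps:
R(Z) = -7 (R(Z) = -2 - 5 = -7)
X = -1 (X = -4 + 3 = -1)
Q(Y) = 3 + Y (Q(Y) = (Y/Y)*(Y + 3) = 1*(3 + Y) = 3 + Y)
R(-2)*Q(X) = -7*(3 - 1) = -7*2 = -14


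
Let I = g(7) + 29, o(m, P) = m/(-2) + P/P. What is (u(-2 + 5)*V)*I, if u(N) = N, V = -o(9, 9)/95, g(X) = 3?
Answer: 336/95 ≈ 3.5368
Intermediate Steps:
o(m, P) = 1 - m/2 (o(m, P) = m*(-½) + 1 = -m/2 + 1 = 1 - m/2)
V = 7/190 (V = -(1 - ½*9)/95 = -(1 - 9/2)/95 = -(-7)/(2*95) = -1*(-7/190) = 7/190 ≈ 0.036842)
I = 32 (I = 3 + 29 = 32)
(u(-2 + 5)*V)*I = ((-2 + 5)*(7/190))*32 = (3*(7/190))*32 = (21/190)*32 = 336/95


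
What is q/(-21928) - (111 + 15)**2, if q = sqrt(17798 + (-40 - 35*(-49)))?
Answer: -15876 - sqrt(19473)/21928 ≈ -15876.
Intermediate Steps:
q = sqrt(19473) (q = sqrt(17798 + (-40 + 1715)) = sqrt(17798 + 1675) = sqrt(19473) ≈ 139.55)
q/(-21928) - (111 + 15)**2 = sqrt(19473)/(-21928) - (111 + 15)**2 = sqrt(19473)*(-1/21928) - 1*126**2 = -sqrt(19473)/21928 - 1*15876 = -sqrt(19473)/21928 - 15876 = -15876 - sqrt(19473)/21928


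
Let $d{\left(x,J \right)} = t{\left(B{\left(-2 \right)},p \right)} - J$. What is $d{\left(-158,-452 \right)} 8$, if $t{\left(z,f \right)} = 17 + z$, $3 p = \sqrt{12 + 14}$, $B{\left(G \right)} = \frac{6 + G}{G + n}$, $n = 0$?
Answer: $3736$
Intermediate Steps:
$B{\left(G \right)} = \frac{6 + G}{G}$ ($B{\left(G \right)} = \frac{6 + G}{G + 0} = \frac{6 + G}{G}$)
$p = \frac{\sqrt{26}}{3}$ ($p = \frac{\sqrt{12 + 14}}{3} = \frac{\sqrt{26}}{3} \approx 1.6997$)
$d{\left(x,J \right)} = 15 - J$ ($d{\left(x,J \right)} = \left(17 + \frac{6 - 2}{-2}\right) - J = \left(17 - 2\right) - J = 15 - J$)
$d{\left(-158,-452 \right)} 8 = \left(15 - -452\right) 8 = \left(15 + 452\right) 8 = 467 \cdot 8 = 3736$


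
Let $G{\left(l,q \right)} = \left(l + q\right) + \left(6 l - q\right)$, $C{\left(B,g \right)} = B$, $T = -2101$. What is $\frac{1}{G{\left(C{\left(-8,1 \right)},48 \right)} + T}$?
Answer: $- \frac{1}{2157} \approx -0.00046361$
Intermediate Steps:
$G{\left(l,q \right)} = 7 l$ ($G{\left(l,q \right)} = \left(l + q\right) + \left(- q + 6 l\right) = 7 l$)
$\frac{1}{G{\left(C{\left(-8,1 \right)},48 \right)} + T} = \frac{1}{7 \left(-8\right) - 2101} = \frac{1}{-56 - 2101} = \frac{1}{-2157} = - \frac{1}{2157}$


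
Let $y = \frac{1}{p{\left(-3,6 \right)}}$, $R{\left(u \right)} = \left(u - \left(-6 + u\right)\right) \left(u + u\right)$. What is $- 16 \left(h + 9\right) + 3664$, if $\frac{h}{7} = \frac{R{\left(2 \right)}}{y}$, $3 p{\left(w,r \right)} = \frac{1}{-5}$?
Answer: $\frac{18496}{5} \approx 3699.2$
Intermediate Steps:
$p{\left(w,r \right)} = - \frac{1}{15}$ ($p{\left(w,r \right)} = \frac{1}{3 \left(-5\right)} = \frac{1}{3} \left(- \frac{1}{5}\right) = - \frac{1}{15}$)
$R{\left(u \right)} = 12 u$ ($R{\left(u \right)} = 6 \cdot 2 u = 12 u$)
$y = -15$ ($y = \frac{1}{- \frac{1}{15}} = -15$)
$h = - \frac{56}{5}$ ($h = 7 \frac{12 \cdot 2}{-15} = 7 \cdot 24 \left(- \frac{1}{15}\right) = 7 \left(- \frac{8}{5}\right) = - \frac{56}{5} \approx -11.2$)
$- 16 \left(h + 9\right) + 3664 = - 16 \left(- \frac{56}{5} + 9\right) + 3664 = \left(-16\right) \left(- \frac{11}{5}\right) + 3664 = \frac{176}{5} + 3664 = \frac{18496}{5}$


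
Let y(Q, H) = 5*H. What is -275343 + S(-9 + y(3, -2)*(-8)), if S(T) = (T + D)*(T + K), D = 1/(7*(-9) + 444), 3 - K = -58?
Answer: -33778273/127 ≈ -2.6597e+5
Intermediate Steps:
K = 61 (K = 3 - 1*(-58) = 3 + 58 = 61)
D = 1/381 (D = 1/(-63 + 444) = 1/381 ≈ 0.0026247)
S(T) = (61 + T)*(1/381 + T) (S(T) = (T + 1/381)*(T + 61) = (1/381 + T)*(61 + T) = (61 + T)*(1/381 + T))
-275343 + S(-9 + y(3, -2)*(-8)) = -275343 + (61/381 + (-9 + (5*(-2))*(-8))² + 23242*(-9 + (5*(-2))*(-8))/381) = -275343 + (61/381 + (-9 - 10*(-8))² + 23242*(-9 - 10*(-8))/381) = -275343 + (61/381 + (-9 + 80)² + 23242*(-9 + 80)/381) = -275343 + (61/381 + 71² + (23242/381)*71) = -275343 + (61/381 + 5041 + 1650182/381) = -275343 + 1190288/127 = -33778273/127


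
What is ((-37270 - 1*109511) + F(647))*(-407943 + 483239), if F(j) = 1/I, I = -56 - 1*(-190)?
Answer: -740485448144/67 ≈ -1.1052e+10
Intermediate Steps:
I = 134 (I = -56 + 190 = 134)
F(j) = 1/134
((-37270 - 1*109511) + F(647))*(-407943 + 483239) = ((-37270 - 1*109511) + 1/134)*(-407943 + 483239) = ((-37270 - 109511) + 1/134)*75296 = (-146781 + 1/134)*75296 = -19668653/134*75296 = -740485448144/67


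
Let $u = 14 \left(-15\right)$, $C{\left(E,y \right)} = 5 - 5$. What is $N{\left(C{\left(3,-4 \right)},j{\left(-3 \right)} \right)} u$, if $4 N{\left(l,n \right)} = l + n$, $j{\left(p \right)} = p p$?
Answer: $- \frac{945}{2} \approx -472.5$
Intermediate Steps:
$j{\left(p \right)} = p^{2}$
$C{\left(E,y \right)} = 0$
$N{\left(l,n \right)} = \frac{l}{4} + \frac{n}{4}$ ($N{\left(l,n \right)} = \frac{l + n}{4} = \frac{l}{4} + \frac{n}{4}$)
$u = -210$
$N{\left(C{\left(3,-4 \right)},j{\left(-3 \right)} \right)} u = \left(\frac{1}{4} \cdot 0 + \frac{\left(-3\right)^{2}}{4}\right) \left(-210\right) = \left(0 + \frac{1}{4} \cdot 9\right) \left(-210\right) = \left(0 + \frac{9}{4}\right) \left(-210\right) = \frac{9}{4} \left(-210\right) = - \frac{945}{2}$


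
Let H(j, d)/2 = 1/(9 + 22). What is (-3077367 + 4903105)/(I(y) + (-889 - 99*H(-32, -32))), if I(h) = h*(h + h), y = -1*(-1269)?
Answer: 56597878/99814625 ≈ 0.56703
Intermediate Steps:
H(j, d) = 2/31 (H(j, d) = 2/(9 + 22) = 2/31)
y = 1269
I(h) = 2*h² (I(h) = h*(2*h) = 2*h²)
(-3077367 + 4903105)/(I(y) + (-889 - 99*H(-32, -32))) = (-3077367 + 4903105)/(2*1269² + (-889 - 99*2/31)) = 1825738/(2*1610361 + (-889 - 198/31)) = 1825738/(3220722 - 27757/31) = 1825738/(99814625/31) = 1825738*(31/99814625) = 56597878/99814625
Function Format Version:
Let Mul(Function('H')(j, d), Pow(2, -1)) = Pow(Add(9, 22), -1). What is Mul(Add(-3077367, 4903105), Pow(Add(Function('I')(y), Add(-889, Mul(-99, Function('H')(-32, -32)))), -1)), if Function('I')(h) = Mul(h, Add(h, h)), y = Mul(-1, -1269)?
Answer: Rational(56597878, 99814625) ≈ 0.56703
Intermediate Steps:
Function('H')(j, d) = Rational(2, 31) (Function('H')(j, d) = Mul(2, Pow(Add(9, 22), -1)) = Mul(2, Pow(31, -1)) = Mul(2, Rational(1, 31)) = Rational(2, 31))
y = 1269
Function('I')(h) = Mul(2, Pow(h, 2)) (Function('I')(h) = Mul(h, Mul(2, h)) = Mul(2, Pow(h, 2)))
Mul(Add(-3077367, 4903105), Pow(Add(Function('I')(y), Add(-889, Mul(-99, Function('H')(-32, -32)))), -1)) = Mul(Add(-3077367, 4903105), Pow(Add(Mul(2, Pow(1269, 2)), Add(-889, Mul(-99, Rational(2, 31)))), -1)) = Mul(1825738, Pow(Add(Mul(2, 1610361), Add(-889, Rational(-198, 31))), -1)) = Mul(1825738, Pow(Add(3220722, Rational(-27757, 31)), -1)) = Mul(1825738, Pow(Rational(99814625, 31), -1)) = Mul(1825738, Rational(31, 99814625)) = Rational(56597878, 99814625)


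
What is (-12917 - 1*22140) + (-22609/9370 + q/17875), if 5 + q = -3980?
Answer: -234883783363/6699550 ≈ -35060.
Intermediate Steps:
q = -3985 (q = -5 - 3980 = -3985)
(-12917 - 1*22140) + (-22609/9370 + q/17875) = (-12917 - 1*22140) + (-22609/9370 - 3985/17875) = (-12917 - 22140) + (-22609*1/9370 - 3985*1/17875) = -35057 + (-22609/9370 - 797/3575) = -35057 - 17659013/6699550 = -234883783363/6699550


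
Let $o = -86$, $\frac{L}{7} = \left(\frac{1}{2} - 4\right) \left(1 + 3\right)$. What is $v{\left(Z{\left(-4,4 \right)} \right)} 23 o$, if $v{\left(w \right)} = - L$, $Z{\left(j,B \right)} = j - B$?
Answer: $-193844$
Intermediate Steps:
$L = -98$ ($L = 7 \left(\frac{1}{2} - 4\right) \left(1 + 3\right) = 7 \left(\frac{1}{2} - 4\right) 4 = 7 \left(\left(- \frac{7}{2}\right) 4\right) = 7 \left(-14\right) = -98$)
$v{\left(w \right)} = 98$ ($v{\left(w \right)} = \left(-1\right) \left(-98\right) = 98$)
$v{\left(Z{\left(-4,4 \right)} \right)} 23 o = 98 \cdot 23 \left(-86\right) = 2254 \left(-86\right) = -193844$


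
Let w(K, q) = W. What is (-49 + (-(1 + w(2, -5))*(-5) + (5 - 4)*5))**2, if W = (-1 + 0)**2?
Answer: 1156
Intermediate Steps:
W = 1 (W = (-1)**2 = 1)
w(K, q) = 1
(-49 + (-(1 + w(2, -5))*(-5) + (5 - 4)*5))**2 = (-49 + (-(1 + 1)*(-5) + (5 - 4)*5))**2 = (-49 + (-2*(-5) + 1*5))**2 = (-49 + (-1*(-10) + 5))**2 = (-49 + (10 + 5))**2 = (-49 + 15)**2 = (-34)**2 = 1156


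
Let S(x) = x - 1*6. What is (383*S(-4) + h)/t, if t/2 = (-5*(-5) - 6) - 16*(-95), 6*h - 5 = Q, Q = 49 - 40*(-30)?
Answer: -1207/1026 ≈ -1.1764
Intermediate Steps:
S(x) = -6 + x (S(x) = x - 6 = -6 + x)
Q = 1249 (Q = 49 + 1200 = 1249)
h = 209 (h = 5/6 + (1/6)*1249 = 5/6 + 1249/6 = 209)
t = 3078 (t = 2*((-5*(-5) - 6) - 16*(-95)) = 2*((25 - 6) + 1520) = 2*(19 + 1520) = 2*1539 = 3078)
(383*S(-4) + h)/t = (383*(-6 - 4) + 209)/3078 = (383*(-10) + 209)*(1/3078) = (-3830 + 209)*(1/3078) = -3621*1/3078 = -1207/1026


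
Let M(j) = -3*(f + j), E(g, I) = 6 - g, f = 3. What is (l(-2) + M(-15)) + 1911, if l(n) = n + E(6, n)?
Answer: 1945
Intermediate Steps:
M(j) = -9 - 3*j (M(j) = -3*(3 + j) = -9 - 3*j)
l(n) = n (l(n) = n + (6 - 1*6) = n + (6 - 6) = n + 0 = n)
(l(-2) + M(-15)) + 1911 = (-2 + (-9 - 3*(-15))) + 1911 = (-2 + (-9 + 45)) + 1911 = (-2 + 36) + 1911 = 34 + 1911 = 1945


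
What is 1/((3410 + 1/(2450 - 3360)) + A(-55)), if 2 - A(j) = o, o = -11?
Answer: 910/3114929 ≈ 0.00029214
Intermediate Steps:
A(j) = 13 (A(j) = 2 - 1*(-11) = 2 + 11 = 13)
1/((3410 + 1/(2450 - 3360)) + A(-55)) = 1/((3410 + 1/(2450 - 3360)) + 13) = 1/((3410 + 1/(-910)) + 13) = 1/((3410 - 1/910) + 13) = 1/(3103099/910 + 13) = 1/(3114929/910) = 910/3114929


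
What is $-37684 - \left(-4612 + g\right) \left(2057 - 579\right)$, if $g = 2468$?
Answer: $3131148$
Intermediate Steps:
$-37684 - \left(-4612 + g\right) \left(2057 - 579\right) = -37684 - \left(-4612 + 2468\right) \left(2057 - 579\right) = -37684 - \left(-2144\right) 1478 = -37684 - -3168832 = -37684 + 3168832 = 3131148$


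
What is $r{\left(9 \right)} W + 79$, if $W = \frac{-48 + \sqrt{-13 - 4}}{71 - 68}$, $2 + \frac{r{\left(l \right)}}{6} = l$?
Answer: $-593 + 14 i \sqrt{17} \approx -593.0 + 57.723 i$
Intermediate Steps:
$r{\left(l \right)} = -12 + 6 l$
$W = -16 + \frac{i \sqrt{17}}{3}$ ($W = \frac{-48 + \sqrt{-17}}{3} = \left(-48 + i \sqrt{17}\right) \frac{1}{3} = -16 + \frac{i \sqrt{17}}{3} \approx -16.0 + 1.3744 i$)
$r{\left(9 \right)} W + 79 = \left(-12 + 6 \cdot 9\right) \left(-16 + \frac{i \sqrt{17}}{3}\right) + 79 = \left(-12 + 54\right) \left(-16 + \frac{i \sqrt{17}}{3}\right) + 79 = 42 \left(-16 + \frac{i \sqrt{17}}{3}\right) + 79 = \left(-672 + 14 i \sqrt{17}\right) + 79 = -593 + 14 i \sqrt{17}$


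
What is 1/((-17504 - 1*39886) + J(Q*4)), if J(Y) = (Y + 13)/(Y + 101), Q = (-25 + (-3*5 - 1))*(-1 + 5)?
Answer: -555/31850807 ≈ -1.7425e-5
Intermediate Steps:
Q = -164 (Q = (-25 + (-15 - 1))*4 = (-25 - 16)*4 = -41*4 = -164)
J(Y) = (13 + Y)/(101 + Y)
1/((-17504 - 1*39886) + J(Q*4)) = 1/((-17504 - 1*39886) + (13 - 164*4)/(101 - 164*4)) = 1/((-17504 - 39886) + (13 - 656)/(101 - 656)) = 1/(-57390 - 643/(-555)) = 1/(-57390 - 1/555*(-643)) = 1/(-57390 + 643/555) = 1/(-31850807/555) = -555/31850807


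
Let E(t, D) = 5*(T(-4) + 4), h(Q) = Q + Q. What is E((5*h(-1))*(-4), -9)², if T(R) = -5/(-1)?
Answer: 2025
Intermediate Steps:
h(Q) = 2*Q
T(R) = 5 (T(R) = -5*(-1) = 5)
E(t, D) = 45 (E(t, D) = 5*(5 + 4) = 5*9 = 45)
E((5*h(-1))*(-4), -9)² = 45² = 2025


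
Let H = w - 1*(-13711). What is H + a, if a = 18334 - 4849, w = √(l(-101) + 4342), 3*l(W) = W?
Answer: 27196 + 5*√1551/3 ≈ 27262.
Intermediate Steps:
l(W) = W/3
w = 5*√1551/3 (w = √((⅓)*(-101) + 4342) = √(-101/3 + 4342) = √(12925/3) = 5*√1551/3 ≈ 65.638)
a = 13485
H = 13711 + 5*√1551/3 (H = 5*√1551/3 - 1*(-13711) = 5*√1551/3 + 13711 = 13711 + 5*√1551/3 ≈ 13777.)
H + a = (13711 + 5*√1551/3) + 13485 = 27196 + 5*√1551/3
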